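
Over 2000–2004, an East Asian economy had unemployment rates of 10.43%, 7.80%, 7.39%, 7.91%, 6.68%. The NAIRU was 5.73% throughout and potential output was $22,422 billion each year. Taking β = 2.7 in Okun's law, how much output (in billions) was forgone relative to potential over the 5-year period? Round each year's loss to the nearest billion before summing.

$6,998 billion

Year 2000: gap = -2.7 × (10.43 - 5.73) = -12.69%, loss ≈ 22422 × 12.69/100 ≈ 2845.
Year 2001: gap = -2.7 × (7.8 - 5.73) = -5.589%, loss ≈ 22422 × 5.589/100 ≈ 1253.
Year 2002: gap = -2.7 × (7.39 - 5.73) = -4.482%, loss ≈ 22422 × 4.482/100 ≈ 1005.
Year 2003: gap = -2.7 × (7.91 - 5.73) = -5.886%, loss ≈ 22422 × 5.886/100 ≈ 1320.
Year 2004: gap = -2.7 × (6.68 - 5.73) = -2.565%, loss ≈ 22422 × 2.565/100 ≈ 575.
Total lost output = 2845 + 1253 + 1005 + 1320 + 575 = 6998 billion.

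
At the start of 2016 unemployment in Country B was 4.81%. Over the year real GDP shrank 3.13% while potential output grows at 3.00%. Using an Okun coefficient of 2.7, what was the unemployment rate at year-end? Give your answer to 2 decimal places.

Growth-rate Okun's law: g_Y = g_Y* - β × Δu, so Δu = (g_Y* - g_Y)/β.
Δu = (3 + 3.13)/2.7 = 6.13/2.7 = 2.27 percentage points.
Year-end unemployment = 4.81 + 2.27 = 7.08%.

7.08%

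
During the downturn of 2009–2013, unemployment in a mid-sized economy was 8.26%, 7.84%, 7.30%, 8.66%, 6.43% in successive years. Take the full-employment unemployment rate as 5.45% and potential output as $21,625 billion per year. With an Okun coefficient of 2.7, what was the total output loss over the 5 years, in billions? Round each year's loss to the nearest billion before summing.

Year 2009: gap = -2.7 × (8.26 - 5.45) = -7.587%, loss ≈ 21625 × 7.587/100 ≈ 1641.
Year 2010: gap = -2.7 × (7.84 - 5.45) = -6.453%, loss ≈ 21625 × 6.453/100 ≈ 1395.
Year 2011: gap = -2.7 × (7.3 - 5.45) = -4.995%, loss ≈ 21625 × 4.995/100 ≈ 1080.
Year 2012: gap = -2.7 × (8.66 - 5.45) = -8.667%, loss ≈ 21625 × 8.667/100 ≈ 1874.
Year 2013: gap = -2.7 × (6.43 - 5.45) = -2.646%, loss ≈ 21625 × 2.646/100 ≈ 572.
Total lost output = 1641 + 1395 + 1080 + 1874 + 572 = 6562 billion.

$6,562 billion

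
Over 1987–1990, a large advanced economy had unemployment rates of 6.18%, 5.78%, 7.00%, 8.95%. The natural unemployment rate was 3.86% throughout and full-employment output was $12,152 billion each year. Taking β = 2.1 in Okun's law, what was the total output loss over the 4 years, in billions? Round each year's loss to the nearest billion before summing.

$3,182 billion

Year 1987: gap = -2.1 × (6.18 - 3.86) = -4.872%, loss ≈ 12152 × 4.872/100 ≈ 592.
Year 1988: gap = -2.1 × (5.78 - 3.86) = -4.032%, loss ≈ 12152 × 4.032/100 ≈ 490.
Year 1989: gap = -2.1 × (7 - 3.86) = -6.594%, loss ≈ 12152 × 6.594/100 ≈ 801.
Year 1990: gap = -2.1 × (8.95 - 3.86) = -10.689%, loss ≈ 12152 × 10.689/100 ≈ 1299.
Total lost output = 592 + 490 + 801 + 1299 = 3182 billion.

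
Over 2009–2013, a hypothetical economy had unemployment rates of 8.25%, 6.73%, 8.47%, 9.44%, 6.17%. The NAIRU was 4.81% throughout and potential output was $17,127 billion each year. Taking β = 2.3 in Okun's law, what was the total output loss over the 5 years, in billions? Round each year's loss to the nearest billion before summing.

Year 2009: gap = -2.3 × (8.25 - 4.81) = -7.912%, loss ≈ 17127 × 7.912/100 ≈ 1355.
Year 2010: gap = -2.3 × (6.73 - 4.81) = -4.416%, loss ≈ 17127 × 4.416/100 ≈ 756.
Year 2011: gap = -2.3 × (8.47 - 4.81) = -8.418%, loss ≈ 17127 × 8.418/100 ≈ 1442.
Year 2012: gap = -2.3 × (9.44 - 4.81) = -10.649%, loss ≈ 17127 × 10.649/100 ≈ 1824.
Year 2013: gap = -2.3 × (6.17 - 4.81) = -3.128%, loss ≈ 17127 × 3.128/100 ≈ 536.
Total lost output = 1355 + 756 + 1442 + 1824 + 536 = 5913 billion.

$5,913 billion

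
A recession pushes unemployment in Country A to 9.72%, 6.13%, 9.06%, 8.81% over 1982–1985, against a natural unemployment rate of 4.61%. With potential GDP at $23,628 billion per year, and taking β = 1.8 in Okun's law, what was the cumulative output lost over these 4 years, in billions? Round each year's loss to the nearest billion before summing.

Year 1982: gap = -1.8 × (9.72 - 4.61) = -9.198%, loss ≈ 23628 × 9.198/100 ≈ 2173.
Year 1983: gap = -1.8 × (6.13 - 4.61) = -2.736%, loss ≈ 23628 × 2.736/100 ≈ 646.
Year 1984: gap = -1.8 × (9.06 - 4.61) = -8.01%, loss ≈ 23628 × 8.01/100 ≈ 1893.
Year 1985: gap = -1.8 × (8.81 - 4.61) = -7.56%, loss ≈ 23628 × 7.56/100 ≈ 1786.
Total lost output = 2173 + 646 + 1893 + 1786 = 6498 billion.

$6,498 billion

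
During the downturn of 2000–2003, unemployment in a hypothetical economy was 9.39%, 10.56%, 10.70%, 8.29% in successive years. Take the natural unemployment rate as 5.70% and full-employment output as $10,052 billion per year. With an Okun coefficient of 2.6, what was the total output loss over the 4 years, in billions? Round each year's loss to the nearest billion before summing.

Year 2000: gap = -2.6 × (9.39 - 5.7) = -9.594%, loss ≈ 10052 × 9.594/100 ≈ 964.
Year 2001: gap = -2.6 × (10.56 - 5.7) = -12.636%, loss ≈ 10052 × 12.636/100 ≈ 1270.
Year 2002: gap = -2.6 × (10.7 - 5.7) = -13%, loss ≈ 10052 × 13/100 ≈ 1307.
Year 2003: gap = -2.6 × (8.29 - 5.7) = -6.734%, loss ≈ 10052 × 6.734/100 ≈ 677.
Total lost output = 964 + 1270 + 1307 + 677 = 4218 billion.

$4,218 billion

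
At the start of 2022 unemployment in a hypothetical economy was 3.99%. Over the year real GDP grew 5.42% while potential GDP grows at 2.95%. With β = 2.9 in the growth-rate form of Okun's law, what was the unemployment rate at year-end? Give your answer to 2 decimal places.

3.14%

Growth-rate Okun's law: g_Y = g_Y* - β × Δu, so Δu = (g_Y* - g_Y)/β.
Δu = (2.95 - 5.42)/2.9 = -2.47/2.9 = -0.85 percentage points.
Year-end unemployment = 3.99 - 0.85 = 3.14%.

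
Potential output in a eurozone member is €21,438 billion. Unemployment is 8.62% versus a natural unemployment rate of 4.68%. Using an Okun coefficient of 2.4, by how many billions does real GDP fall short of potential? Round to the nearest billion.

Output gap = -2.4 × (8.62 - 4.68) = -2.4 × 3.94 = -9.456%.
Actual GDP ≈ 21438 × 0.90544 ≈ 19411 billion, so the shortfall is 21438 - 19411 = 2027 billion.

€2,027 billion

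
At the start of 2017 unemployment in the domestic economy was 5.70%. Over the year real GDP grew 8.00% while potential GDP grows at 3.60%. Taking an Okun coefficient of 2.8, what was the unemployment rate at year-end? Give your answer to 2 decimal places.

Growth-rate Okun's law: g_Y = g_Y* - β × Δu, so Δu = (g_Y* - g_Y)/β.
Δu = (3.6 - 8)/2.8 = -4.4/2.8 = -1.57 percentage points.
Year-end unemployment = 5.7 - 1.57 = 4.13%.

4.13%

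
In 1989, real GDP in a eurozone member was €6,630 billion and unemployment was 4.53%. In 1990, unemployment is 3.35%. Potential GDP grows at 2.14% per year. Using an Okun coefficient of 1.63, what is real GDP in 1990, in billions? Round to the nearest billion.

€6,899 billion

Δu = 3.35 - 4.53 = -1.18 points.
Okun's law (growth form): g_Y = g_Y* - β × Δu = 2.14 - 1.63 × (-1.18) = 2.14 + 1.9234 = 4.0634%.
Real GDP in the next year = 6630 × (1 + 4.0634/100) = 6630 × 1.040634 ≈ 6899 billion.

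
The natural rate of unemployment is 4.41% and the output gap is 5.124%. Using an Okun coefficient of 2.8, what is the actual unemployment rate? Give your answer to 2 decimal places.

From Okun's law, u - u* = -(output gap)/β = -(5.124)/2.8 = -1.83 points.
So u = 4.41 - 1.83 = 2.58%.

2.58%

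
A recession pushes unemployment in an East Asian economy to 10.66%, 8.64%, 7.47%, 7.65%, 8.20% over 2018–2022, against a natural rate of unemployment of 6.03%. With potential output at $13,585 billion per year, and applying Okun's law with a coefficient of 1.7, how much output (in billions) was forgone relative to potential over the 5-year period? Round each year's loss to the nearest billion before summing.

$2,880 billion

Year 2018: gap = -1.7 × (10.66 - 6.03) = -7.871%, loss ≈ 13585 × 7.871/100 ≈ 1069.
Year 2019: gap = -1.7 × (8.64 - 6.03) = -4.437%, loss ≈ 13585 × 4.437/100 ≈ 603.
Year 2020: gap = -1.7 × (7.47 - 6.03) = -2.448%, loss ≈ 13585 × 2.448/100 ≈ 333.
Year 2021: gap = -1.7 × (7.65 - 6.03) = -2.754%, loss ≈ 13585 × 2.754/100 ≈ 374.
Year 2022: gap = -1.7 × (8.2 - 6.03) = -3.689%, loss ≈ 13585 × 3.689/100 ≈ 501.
Total lost output = 1069 + 603 + 333 + 374 + 501 = 2880 billion.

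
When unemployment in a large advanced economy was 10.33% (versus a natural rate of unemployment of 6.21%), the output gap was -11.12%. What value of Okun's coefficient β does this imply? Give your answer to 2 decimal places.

β ≈ 2.70

Okun's law: output gap = -β × (u - u*).
-11.12 = -β × (10.33 - 6.21) = -β × 4.12, so β = 11.12/4.12 = 2.70.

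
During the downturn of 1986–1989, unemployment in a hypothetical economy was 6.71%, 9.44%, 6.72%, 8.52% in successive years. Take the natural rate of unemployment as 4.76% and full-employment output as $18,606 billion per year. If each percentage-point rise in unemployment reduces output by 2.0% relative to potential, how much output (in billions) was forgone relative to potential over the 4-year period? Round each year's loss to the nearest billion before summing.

$4,596 billion

Year 1986: gap = -2.0 × (6.71 - 4.76) = -3.9%, loss ≈ 18606 × 3.9/100 ≈ 726.
Year 1987: gap = -2.0 × (9.44 - 4.76) = -9.36%, loss ≈ 18606 × 9.36/100 ≈ 1742.
Year 1988: gap = -2.0 × (6.72 - 4.76) = -3.92%, loss ≈ 18606 × 3.92/100 ≈ 729.
Year 1989: gap = -2.0 × (8.52 - 4.76) = -7.52%, loss ≈ 18606 × 7.52/100 ≈ 1399.
Total lost output = 726 + 1742 + 729 + 1399 = 4596 billion.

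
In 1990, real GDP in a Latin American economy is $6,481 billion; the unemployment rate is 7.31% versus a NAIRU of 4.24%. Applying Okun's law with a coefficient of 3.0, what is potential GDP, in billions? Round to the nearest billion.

Unemployment gap = 7.31 - 4.24 = 3.07 points, so output gap = -3 × 3.07 = -9.21%.
Since Y = Y* × (1 + gap/100), Y* = 6481/0.9079 ≈ 7138 billion.

$7,138 billion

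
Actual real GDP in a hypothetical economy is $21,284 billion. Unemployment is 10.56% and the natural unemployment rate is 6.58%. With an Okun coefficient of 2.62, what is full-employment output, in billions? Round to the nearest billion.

Unemployment gap = 10.56 - 6.58 = 3.98 points, so output gap = -2.62 × 3.98 = -10.4276%.
Since Y = Y* × (1 + gap/100), Y* = 21284/0.895724 ≈ 23762 billion.

$23,762 billion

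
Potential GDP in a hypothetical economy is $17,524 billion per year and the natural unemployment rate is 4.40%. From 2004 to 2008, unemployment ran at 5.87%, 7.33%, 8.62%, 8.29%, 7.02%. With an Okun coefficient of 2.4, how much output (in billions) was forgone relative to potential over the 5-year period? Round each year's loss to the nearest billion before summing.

$6,363 billion

Year 2004: gap = -2.4 × (5.87 - 4.4) = -3.528%, loss ≈ 17524 × 3.528/100 ≈ 618.
Year 2005: gap = -2.4 × (7.33 - 4.4) = -7.032%, loss ≈ 17524 × 7.032/100 ≈ 1232.
Year 2006: gap = -2.4 × (8.62 - 4.4) = -10.128%, loss ≈ 17524 × 10.128/100 ≈ 1775.
Year 2007: gap = -2.4 × (8.29 - 4.4) = -9.336%, loss ≈ 17524 × 9.336/100 ≈ 1636.
Year 2008: gap = -2.4 × (7.02 - 4.4) = -6.288%, loss ≈ 17524 × 6.288/100 ≈ 1102.
Total lost output = 618 + 1232 + 1775 + 1636 + 1102 = 6363 billion.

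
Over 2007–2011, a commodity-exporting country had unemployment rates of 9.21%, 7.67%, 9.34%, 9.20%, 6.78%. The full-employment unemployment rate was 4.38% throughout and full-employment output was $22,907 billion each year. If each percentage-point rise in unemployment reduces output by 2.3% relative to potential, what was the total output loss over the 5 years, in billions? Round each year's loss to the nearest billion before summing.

Year 2007: gap = -2.3 × (9.21 - 4.38) = -11.109%, loss ≈ 22907 × 11.109/100 ≈ 2545.
Year 2008: gap = -2.3 × (7.67 - 4.38) = -7.567%, loss ≈ 22907 × 7.567/100 ≈ 1733.
Year 2009: gap = -2.3 × (9.34 - 4.38) = -11.408%, loss ≈ 22907 × 11.408/100 ≈ 2613.
Year 2010: gap = -2.3 × (9.2 - 4.38) = -11.086%, loss ≈ 22907 × 11.086/100 ≈ 2539.
Year 2011: gap = -2.3 × (6.78 - 4.38) = -5.52%, loss ≈ 22907 × 5.52/100 ≈ 1264.
Total lost output = 2545 + 1733 + 2613 + 2539 + 1264 = 10694 billion.

$10,694 billion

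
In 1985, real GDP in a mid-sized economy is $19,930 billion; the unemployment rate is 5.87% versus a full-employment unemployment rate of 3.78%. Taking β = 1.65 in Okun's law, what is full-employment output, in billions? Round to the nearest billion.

Unemployment gap = 5.87 - 3.78 = 2.09 points, so output gap = -1.65 × 2.09 = -3.4485%.
Since Y = Y* × (1 + gap/100), Y* = 19930/0.965515 ≈ 20642 billion.

$20,642 billion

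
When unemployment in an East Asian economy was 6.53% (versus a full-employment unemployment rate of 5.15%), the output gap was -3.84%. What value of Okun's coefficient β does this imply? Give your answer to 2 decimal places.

β ≈ 2.78

Okun's law: output gap = -β × (u - u*).
-3.84 = -β × (6.53 - 5.15) = -β × 1.38, so β = 3.84/1.38 = 2.78.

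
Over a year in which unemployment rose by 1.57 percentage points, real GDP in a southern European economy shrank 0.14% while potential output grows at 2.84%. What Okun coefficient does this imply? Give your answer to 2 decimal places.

Growth form: g_Y = g_Y* - β × Δu, so β = (g_Y* - g_Y)/Δu.
β = (2.84 + 0.14)/1.57 = 2.98/1.57 = 1.90.

β ≈ 1.90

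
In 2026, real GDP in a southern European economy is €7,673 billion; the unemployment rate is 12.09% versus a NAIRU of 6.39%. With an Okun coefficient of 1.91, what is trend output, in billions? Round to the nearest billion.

Unemployment gap = 12.09 - 6.39 = 5.7 points, so output gap = -1.91 × 5.7 = -10.887%.
Since Y = Y* × (1 + gap/100), Y* = 7673/0.89113 ≈ 8610 billion.

€8,610 billion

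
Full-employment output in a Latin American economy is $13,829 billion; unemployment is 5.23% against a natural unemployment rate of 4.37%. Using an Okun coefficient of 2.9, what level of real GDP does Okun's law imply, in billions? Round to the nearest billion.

$13,484 billion

Unemployment gap = 5.23 - 4.37 = 0.86 points, so the output gap is -2.9 × 0.86 = -2.494%.
Actual GDP = 13829 × (1 - 2.494/100) = 13829 × 0.97506 ≈ 13484 billion.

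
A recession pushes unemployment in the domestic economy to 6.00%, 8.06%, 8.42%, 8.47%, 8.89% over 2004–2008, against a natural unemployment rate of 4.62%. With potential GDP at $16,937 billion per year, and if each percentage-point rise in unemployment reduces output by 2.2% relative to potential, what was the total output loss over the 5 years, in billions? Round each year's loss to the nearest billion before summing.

Year 2004: gap = -2.2 × (6 - 4.62) = -3.036%, loss ≈ 16937 × 3.036/100 ≈ 514.
Year 2005: gap = -2.2 × (8.06 - 4.62) = -7.568%, loss ≈ 16937 × 7.568/100 ≈ 1282.
Year 2006: gap = -2.2 × (8.42 - 4.62) = -8.36%, loss ≈ 16937 × 8.36/100 ≈ 1416.
Year 2007: gap = -2.2 × (8.47 - 4.62) = -8.47%, loss ≈ 16937 × 8.47/100 ≈ 1435.
Year 2008: gap = -2.2 × (8.89 - 4.62) = -9.394%, loss ≈ 16937 × 9.394/100 ≈ 1591.
Total lost output = 514 + 1282 + 1416 + 1435 + 1591 = 6238 billion.

$6,238 billion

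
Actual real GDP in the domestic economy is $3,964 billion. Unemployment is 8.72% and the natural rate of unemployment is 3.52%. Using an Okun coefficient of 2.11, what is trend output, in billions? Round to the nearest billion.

$4,453 billion

Unemployment gap = 8.72 - 3.52 = 5.2 points, so output gap = -2.11 × 5.2 = -10.972%.
Since Y = Y* × (1 + gap/100), Y* = 3964/0.89028 ≈ 4453 billion.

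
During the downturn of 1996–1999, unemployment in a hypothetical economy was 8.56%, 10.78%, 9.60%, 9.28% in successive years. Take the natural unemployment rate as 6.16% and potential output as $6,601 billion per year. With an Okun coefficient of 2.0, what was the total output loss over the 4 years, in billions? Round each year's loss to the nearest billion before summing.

$1,793 billion

Year 1996: gap = -2.0 × (8.56 - 6.16) = -4.8%, loss ≈ 6601 × 4.8/100 ≈ 317.
Year 1997: gap = -2.0 × (10.78 - 6.16) = -9.24%, loss ≈ 6601 × 9.24/100 ≈ 610.
Year 1998: gap = -2.0 × (9.6 - 6.16) = -6.88%, loss ≈ 6601 × 6.88/100 ≈ 454.
Year 1999: gap = -2.0 × (9.28 - 6.16) = -6.24%, loss ≈ 6601 × 6.24/100 ≈ 412.
Total lost output = 317 + 610 + 454 + 412 = 1793 billion.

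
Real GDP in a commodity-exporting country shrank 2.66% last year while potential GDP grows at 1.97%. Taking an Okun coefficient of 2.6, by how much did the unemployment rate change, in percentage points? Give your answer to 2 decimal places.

1.78 percentage points

Growth-rate Okun's law: g_Y = g_Y* - β × Δu, so Δu = (g_Y* - g_Y)/β.
Δu = (1.97 + 2.66)/2.6 = 4.63/2.6 = 1.78 percentage points.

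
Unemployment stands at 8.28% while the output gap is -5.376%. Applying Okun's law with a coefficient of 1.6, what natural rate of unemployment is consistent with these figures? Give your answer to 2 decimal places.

From Okun's law, u - u* = -(output gap)/β = -(-5.376)/1.6 = 3.36 points.
So u* = 8.28 - 3.36 = 4.92%.

4.92%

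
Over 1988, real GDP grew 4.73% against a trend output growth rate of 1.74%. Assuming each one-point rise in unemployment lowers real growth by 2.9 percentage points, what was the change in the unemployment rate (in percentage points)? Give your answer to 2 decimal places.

-1.03 percentage points

Growth-rate Okun's law: g_Y = g_Y* - β × Δu, so Δu = (g_Y* - g_Y)/β.
Δu = (1.74 - 4.73)/2.9 = -2.99/2.9 = -1.03 percentage points.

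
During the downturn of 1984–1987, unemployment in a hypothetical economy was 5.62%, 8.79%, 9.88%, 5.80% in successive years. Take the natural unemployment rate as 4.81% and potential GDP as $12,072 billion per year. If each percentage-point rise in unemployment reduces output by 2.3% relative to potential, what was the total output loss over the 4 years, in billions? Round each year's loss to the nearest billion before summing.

$3,013 billion

Year 1984: gap = -2.3 × (5.62 - 4.81) = -1.863%, loss ≈ 12072 × 1.863/100 ≈ 225.
Year 1985: gap = -2.3 × (8.79 - 4.81) = -9.154%, loss ≈ 12072 × 9.154/100 ≈ 1105.
Year 1986: gap = -2.3 × (9.88 - 4.81) = -11.661%, loss ≈ 12072 × 11.661/100 ≈ 1408.
Year 1987: gap = -2.3 × (5.8 - 4.81) = -2.277%, loss ≈ 12072 × 2.277/100 ≈ 275.
Total lost output = 225 + 1105 + 1408 + 275 = 3013 billion.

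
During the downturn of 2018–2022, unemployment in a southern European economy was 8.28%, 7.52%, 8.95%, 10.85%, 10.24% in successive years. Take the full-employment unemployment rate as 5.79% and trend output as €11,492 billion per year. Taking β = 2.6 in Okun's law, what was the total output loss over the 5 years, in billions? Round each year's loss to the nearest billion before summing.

€5,047 billion

Year 2018: gap = -2.6 × (8.28 - 5.79) = -6.474%, loss ≈ 11492 × 6.474/100 ≈ 744.
Year 2019: gap = -2.6 × (7.52 - 5.79) = -4.498%, loss ≈ 11492 × 4.498/100 ≈ 517.
Year 2020: gap = -2.6 × (8.95 - 5.79) = -8.216%, loss ≈ 11492 × 8.216/100 ≈ 944.
Year 2021: gap = -2.6 × (10.85 - 5.79) = -13.156%, loss ≈ 11492 × 13.156/100 ≈ 1512.
Year 2022: gap = -2.6 × (10.24 - 5.79) = -11.57%, loss ≈ 11492 × 11.57/100 ≈ 1330.
Total lost output = 744 + 517 + 944 + 1512 + 1330 = 5047 billion.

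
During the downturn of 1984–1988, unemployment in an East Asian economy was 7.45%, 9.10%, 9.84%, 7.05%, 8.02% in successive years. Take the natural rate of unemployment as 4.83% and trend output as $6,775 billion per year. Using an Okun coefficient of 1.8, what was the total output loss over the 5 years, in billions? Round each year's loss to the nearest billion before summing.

Year 1984: gap = -1.8 × (7.45 - 4.83) = -4.716%, loss ≈ 6775 × 4.716/100 ≈ 320.
Year 1985: gap = -1.8 × (9.1 - 4.83) = -7.686%, loss ≈ 6775 × 7.686/100 ≈ 521.
Year 1986: gap = -1.8 × (9.84 - 4.83) = -9.018%, loss ≈ 6775 × 9.018/100 ≈ 611.
Year 1987: gap = -1.8 × (7.05 - 4.83) = -3.996%, loss ≈ 6775 × 3.996/100 ≈ 271.
Year 1988: gap = -1.8 × (8.02 - 4.83) = -5.742%, loss ≈ 6775 × 5.742/100 ≈ 389.
Total lost output = 320 + 521 + 611 + 271 + 389 = 2112 billion.

$2,112 billion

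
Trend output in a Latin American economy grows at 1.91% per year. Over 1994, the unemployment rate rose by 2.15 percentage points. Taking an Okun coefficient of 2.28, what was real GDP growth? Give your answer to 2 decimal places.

Growth-rate Okun's law: g_Y = g_Y* - β × Δu.
g_Y = 1.91 - 2.28 × (2.15) = 1.91 - 4.902 = -2.992%, i.e. -2.99% to 2 d.p.

-2.99%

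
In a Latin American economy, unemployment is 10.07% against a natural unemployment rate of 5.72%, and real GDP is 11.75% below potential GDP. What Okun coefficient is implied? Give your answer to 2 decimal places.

Okun's law: output gap = -β × (u - u*).
-11.75 = -β × (10.07 - 5.72) = -β × 4.35, so β = 11.75/4.35 = 2.70.

β ≈ 2.70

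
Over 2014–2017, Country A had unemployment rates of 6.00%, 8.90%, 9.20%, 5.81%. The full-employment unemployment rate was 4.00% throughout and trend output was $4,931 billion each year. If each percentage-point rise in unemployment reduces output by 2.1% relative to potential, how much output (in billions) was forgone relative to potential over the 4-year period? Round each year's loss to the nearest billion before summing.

Year 2014: gap = -2.1 × (6 - 4) = -4.2%, loss ≈ 4931 × 4.2/100 ≈ 207.
Year 2015: gap = -2.1 × (8.9 - 4) = -10.29%, loss ≈ 4931 × 10.29/100 ≈ 507.
Year 2016: gap = -2.1 × (9.2 - 4) = -10.92%, loss ≈ 4931 × 10.92/100 ≈ 538.
Year 2017: gap = -2.1 × (5.81 - 4) = -3.801%, loss ≈ 4931 × 3.801/100 ≈ 187.
Total lost output = 207 + 507 + 538 + 187 = 1439 billion.

$1,439 billion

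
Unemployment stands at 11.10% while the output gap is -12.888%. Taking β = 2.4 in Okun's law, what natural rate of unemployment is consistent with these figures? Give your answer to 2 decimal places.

5.73%

From Okun's law, u - u* = -(output gap)/β = -(-12.888)/2.4 = 5.37 points.
So u* = 11.1 - 5.37 = 5.73%.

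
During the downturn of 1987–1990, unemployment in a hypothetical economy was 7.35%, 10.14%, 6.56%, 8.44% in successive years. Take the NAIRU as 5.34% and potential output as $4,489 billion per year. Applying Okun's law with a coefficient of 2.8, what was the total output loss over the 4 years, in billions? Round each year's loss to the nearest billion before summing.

$1,399 billion

Year 1987: gap = -2.8 × (7.35 - 5.34) = -5.628%, loss ≈ 4489 × 5.628/100 ≈ 253.
Year 1988: gap = -2.8 × (10.14 - 5.34) = -13.44%, loss ≈ 4489 × 13.44/100 ≈ 603.
Year 1989: gap = -2.8 × (6.56 - 5.34) = -3.416%, loss ≈ 4489 × 3.416/100 ≈ 153.
Year 1990: gap = -2.8 × (8.44 - 5.34) = -8.68%, loss ≈ 4489 × 8.68/100 ≈ 390.
Total lost output = 253 + 603 + 153 + 390 = 1399 billion.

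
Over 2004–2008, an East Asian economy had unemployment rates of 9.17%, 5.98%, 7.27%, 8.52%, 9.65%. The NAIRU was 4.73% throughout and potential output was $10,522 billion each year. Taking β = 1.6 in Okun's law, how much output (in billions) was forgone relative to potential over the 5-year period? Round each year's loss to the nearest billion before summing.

Year 2004: gap = -1.6 × (9.17 - 4.73) = -7.104%, loss ≈ 10522 × 7.104/100 ≈ 747.
Year 2005: gap = -1.6 × (5.98 - 4.73) = -2%, loss ≈ 10522 × 2/100 ≈ 210.
Year 2006: gap = -1.6 × (7.27 - 4.73) = -4.064%, loss ≈ 10522 × 4.064/100 ≈ 428.
Year 2007: gap = -1.6 × (8.52 - 4.73) = -6.064%, loss ≈ 10522 × 6.064/100 ≈ 638.
Year 2008: gap = -1.6 × (9.65 - 4.73) = -7.872%, loss ≈ 10522 × 7.872/100 ≈ 828.
Total lost output = 747 + 210 + 428 + 638 + 828 = 2851 billion.

$2,851 billion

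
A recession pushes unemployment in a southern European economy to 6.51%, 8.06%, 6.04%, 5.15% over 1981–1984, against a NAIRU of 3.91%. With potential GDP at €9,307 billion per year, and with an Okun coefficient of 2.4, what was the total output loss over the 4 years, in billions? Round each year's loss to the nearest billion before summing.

€2,261 billion

Year 1981: gap = -2.4 × (6.51 - 3.91) = -6.24%, loss ≈ 9307 × 6.24/100 ≈ 581.
Year 1982: gap = -2.4 × (8.06 - 3.91) = -9.96%, loss ≈ 9307 × 9.96/100 ≈ 927.
Year 1983: gap = -2.4 × (6.04 - 3.91) = -5.112%, loss ≈ 9307 × 5.112/100 ≈ 476.
Year 1984: gap = -2.4 × (5.15 - 3.91) = -2.976%, loss ≈ 9307 × 2.976/100 ≈ 277.
Total lost output = 581 + 927 + 476 + 277 = 2261 billion.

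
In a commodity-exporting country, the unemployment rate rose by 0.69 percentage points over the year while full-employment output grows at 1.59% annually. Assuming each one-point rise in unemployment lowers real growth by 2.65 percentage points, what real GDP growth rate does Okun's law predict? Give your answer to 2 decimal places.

Growth-rate Okun's law: g_Y = g_Y* - β × Δu.
g_Y = 1.59 - 2.65 × (0.69) = 1.59 - 1.8285 = -0.2385%, i.e. -0.24% to 2 d.p.

-0.24%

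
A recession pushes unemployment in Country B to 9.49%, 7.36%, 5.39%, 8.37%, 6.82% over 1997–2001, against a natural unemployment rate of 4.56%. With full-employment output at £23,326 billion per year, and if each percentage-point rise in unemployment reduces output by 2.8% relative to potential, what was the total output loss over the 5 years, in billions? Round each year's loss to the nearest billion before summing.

Year 1997: gap = -2.8 × (9.49 - 4.56) = -13.804%, loss ≈ 23326 × 13.804/100 ≈ 3220.
Year 1998: gap = -2.8 × (7.36 - 4.56) = -7.84%, loss ≈ 23326 × 7.84/100 ≈ 1829.
Year 1999: gap = -2.8 × (5.39 - 4.56) = -2.324%, loss ≈ 23326 × 2.324/100 ≈ 542.
Year 2000: gap = -2.8 × (8.37 - 4.56) = -10.668%, loss ≈ 23326 × 10.668/100 ≈ 2488.
Year 2001: gap = -2.8 × (6.82 - 4.56) = -6.328%, loss ≈ 23326 × 6.328/100 ≈ 1476.
Total lost output = 3220 + 1829 + 542 + 2488 + 1476 = 9555 billion.

£9,555 billion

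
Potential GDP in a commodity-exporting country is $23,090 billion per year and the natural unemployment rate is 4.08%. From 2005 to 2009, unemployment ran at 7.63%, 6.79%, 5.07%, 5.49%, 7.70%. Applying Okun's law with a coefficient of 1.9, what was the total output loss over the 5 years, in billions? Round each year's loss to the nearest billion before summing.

Year 2005: gap = -1.9 × (7.63 - 4.08) = -6.745%, loss ≈ 23090 × 6.745/100 ≈ 1557.
Year 2006: gap = -1.9 × (6.79 - 4.08) = -5.149%, loss ≈ 23090 × 5.149/100 ≈ 1189.
Year 2007: gap = -1.9 × (5.07 - 4.08) = -1.881%, loss ≈ 23090 × 1.881/100 ≈ 434.
Year 2008: gap = -1.9 × (5.49 - 4.08) = -2.679%, loss ≈ 23090 × 2.679/100 ≈ 619.
Year 2009: gap = -1.9 × (7.7 - 4.08) = -6.878%, loss ≈ 23090 × 6.878/100 ≈ 1588.
Total lost output = 1557 + 1189 + 434 + 619 + 1588 = 5387 billion.

$5,387 billion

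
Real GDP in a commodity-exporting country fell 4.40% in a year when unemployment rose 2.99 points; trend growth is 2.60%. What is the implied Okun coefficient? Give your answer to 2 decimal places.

β ≈ 2.34

Growth form: g_Y = g_Y* - β × Δu, so β = (g_Y* - g_Y)/Δu.
β = (2.6 + 4.4)/2.99 = 7/2.99 = 2.34.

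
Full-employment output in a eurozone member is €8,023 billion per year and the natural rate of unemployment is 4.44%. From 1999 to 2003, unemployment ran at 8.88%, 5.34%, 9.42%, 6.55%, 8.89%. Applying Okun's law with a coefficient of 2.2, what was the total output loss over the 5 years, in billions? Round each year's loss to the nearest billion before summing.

Year 1999: gap = -2.2 × (8.88 - 4.44) = -9.768%, loss ≈ 8023 × 9.768/100 ≈ 784.
Year 2000: gap = -2.2 × (5.34 - 4.44) = -1.98%, loss ≈ 8023 × 1.98/100 ≈ 159.
Year 2001: gap = -2.2 × (9.42 - 4.44) = -10.956%, loss ≈ 8023 × 10.956/100 ≈ 879.
Year 2002: gap = -2.2 × (6.55 - 4.44) = -4.642%, loss ≈ 8023 × 4.642/100 ≈ 372.
Year 2003: gap = -2.2 × (8.89 - 4.44) = -9.79%, loss ≈ 8023 × 9.79/100 ≈ 785.
Total lost output = 784 + 159 + 879 + 372 + 785 = 2979 billion.

€2,979 billion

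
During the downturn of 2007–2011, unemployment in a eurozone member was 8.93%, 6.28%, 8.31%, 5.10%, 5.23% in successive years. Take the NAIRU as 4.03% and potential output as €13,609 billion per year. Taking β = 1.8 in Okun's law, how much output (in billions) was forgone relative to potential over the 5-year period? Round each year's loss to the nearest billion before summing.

€3,355 billion

Year 2007: gap = -1.8 × (8.93 - 4.03) = -8.82%, loss ≈ 13609 × 8.82/100 ≈ 1200.
Year 2008: gap = -1.8 × (6.28 - 4.03) = -4.05%, loss ≈ 13609 × 4.05/100 ≈ 551.
Year 2009: gap = -1.8 × (8.31 - 4.03) = -7.704%, loss ≈ 13609 × 7.704/100 ≈ 1048.
Year 2010: gap = -1.8 × (5.1 - 4.03) = -1.926%, loss ≈ 13609 × 1.926/100 ≈ 262.
Year 2011: gap = -1.8 × (5.23 - 4.03) = -2.16%, loss ≈ 13609 × 2.16/100 ≈ 294.
Total lost output = 1200 + 551 + 1048 + 262 + 294 = 3355 billion.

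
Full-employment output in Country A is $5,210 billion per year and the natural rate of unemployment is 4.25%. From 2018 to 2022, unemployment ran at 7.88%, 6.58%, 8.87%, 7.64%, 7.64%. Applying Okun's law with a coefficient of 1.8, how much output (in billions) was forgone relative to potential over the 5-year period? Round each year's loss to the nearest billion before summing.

$1,628 billion

Year 2018: gap = -1.8 × (7.88 - 4.25) = -6.534%, loss ≈ 5210 × 6.534/100 ≈ 340.
Year 2019: gap = -1.8 × (6.58 - 4.25) = -4.194%, loss ≈ 5210 × 4.194/100 ≈ 219.
Year 2020: gap = -1.8 × (8.87 - 4.25) = -8.316%, loss ≈ 5210 × 8.316/100 ≈ 433.
Year 2021: gap = -1.8 × (7.64 - 4.25) = -6.102%, loss ≈ 5210 × 6.102/100 ≈ 318.
Year 2022: gap = -1.8 × (7.64 - 4.25) = -6.102%, loss ≈ 5210 × 6.102/100 ≈ 318.
Total lost output = 340 + 219 + 433 + 318 + 318 = 1628 billion.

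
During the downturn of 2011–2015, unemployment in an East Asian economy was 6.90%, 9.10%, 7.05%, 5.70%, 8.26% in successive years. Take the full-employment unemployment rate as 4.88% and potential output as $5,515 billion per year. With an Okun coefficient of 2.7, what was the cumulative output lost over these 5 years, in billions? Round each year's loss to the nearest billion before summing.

Year 2011: gap = -2.7 × (6.9 - 4.88) = -5.454%, loss ≈ 5515 × 5.454/100 ≈ 301.
Year 2012: gap = -2.7 × (9.1 - 4.88) = -11.394%, loss ≈ 5515 × 11.394/100 ≈ 628.
Year 2013: gap = -2.7 × (7.05 - 4.88) = -5.859%, loss ≈ 5515 × 5.859/100 ≈ 323.
Year 2014: gap = -2.7 × (5.7 - 4.88) = -2.214%, loss ≈ 5515 × 2.214/100 ≈ 122.
Year 2015: gap = -2.7 × (8.26 - 4.88) = -9.126%, loss ≈ 5515 × 9.126/100 ≈ 503.
Total lost output = 301 + 628 + 323 + 122 + 503 = 1877 billion.

$1,877 billion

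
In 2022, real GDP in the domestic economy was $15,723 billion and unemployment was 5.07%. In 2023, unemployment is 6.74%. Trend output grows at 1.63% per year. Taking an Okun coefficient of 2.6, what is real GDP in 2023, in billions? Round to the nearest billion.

$15,297 billion

Δu = 6.74 - 5.07 = 1.67 points.
Okun's law (growth form): g_Y = g_Y* - β × Δu = 1.63 - 2.6 × (1.67) = 1.63 - 4.342 = -2.712%.
Real GDP in the next year = 15723 × (1 - 2.712/100) = 15723 × 0.97288 ≈ 15297 billion.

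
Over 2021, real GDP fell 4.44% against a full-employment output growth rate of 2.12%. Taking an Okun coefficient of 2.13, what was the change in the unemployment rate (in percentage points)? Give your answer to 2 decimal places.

3.08 percentage points

Growth-rate Okun's law: g_Y = g_Y* - β × Δu, so Δu = (g_Y* - g_Y)/β.
Δu = (2.12 + 4.44)/2.13 = 6.56/2.13 = 3.08 percentage points.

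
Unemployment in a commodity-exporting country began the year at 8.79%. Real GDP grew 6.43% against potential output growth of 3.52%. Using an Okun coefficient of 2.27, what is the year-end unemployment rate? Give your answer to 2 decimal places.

7.51%

Growth-rate Okun's law: g_Y = g_Y* - β × Δu, so Δu = (g_Y* - g_Y)/β.
Δu = (3.52 - 6.43)/2.27 = -2.91/2.27 = -1.28 percentage points.
Year-end unemployment = 8.79 - 1.28 = 7.51%.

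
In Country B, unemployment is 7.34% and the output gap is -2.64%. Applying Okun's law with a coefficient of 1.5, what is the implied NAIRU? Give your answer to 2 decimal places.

5.58%

From Okun's law, u - u* = -(output gap)/β = -(-2.64)/1.5 = 1.76 points.
So u* = 7.34 - 1.76 = 5.58%.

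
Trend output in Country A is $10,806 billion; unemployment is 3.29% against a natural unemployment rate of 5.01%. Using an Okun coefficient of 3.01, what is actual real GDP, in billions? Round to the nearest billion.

Unemployment gap = 3.29 - 5.01 = -1.72 points, so the output gap is -3.01 × (-1.72) = 5.1772%.
Actual GDP = 10806 × (1 + 5.1772/100) = 10806 × 1.051772 ≈ 11365 billion.

$11,365 billion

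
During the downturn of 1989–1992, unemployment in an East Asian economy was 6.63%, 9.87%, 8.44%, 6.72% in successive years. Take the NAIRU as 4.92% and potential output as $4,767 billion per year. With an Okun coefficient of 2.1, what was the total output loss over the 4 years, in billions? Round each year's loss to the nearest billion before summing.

$1,199 billion

Year 1989: gap = -2.1 × (6.63 - 4.92) = -3.591%, loss ≈ 4767 × 3.591/100 ≈ 171.
Year 1990: gap = -2.1 × (9.87 - 4.92) = -10.395%, loss ≈ 4767 × 10.395/100 ≈ 496.
Year 1991: gap = -2.1 × (8.44 - 4.92) = -7.392%, loss ≈ 4767 × 7.392/100 ≈ 352.
Year 1992: gap = -2.1 × (6.72 - 4.92) = -3.78%, loss ≈ 4767 × 3.78/100 ≈ 180.
Total lost output = 171 + 496 + 352 + 180 = 1199 billion.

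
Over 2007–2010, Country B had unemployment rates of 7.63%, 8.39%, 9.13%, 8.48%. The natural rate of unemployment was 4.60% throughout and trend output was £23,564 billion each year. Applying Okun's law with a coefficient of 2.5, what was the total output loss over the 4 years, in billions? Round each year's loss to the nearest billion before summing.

Year 2007: gap = -2.5 × (7.63 - 4.6) = -7.575%, loss ≈ 23564 × 7.575/100 ≈ 1785.
Year 2008: gap = -2.5 × (8.39 - 4.6) = -9.475%, loss ≈ 23564 × 9.475/100 ≈ 2233.
Year 2009: gap = -2.5 × (9.13 - 4.6) = -11.325%, loss ≈ 23564 × 11.325/100 ≈ 2669.
Year 2010: gap = -2.5 × (8.48 - 4.6) = -9.7%, loss ≈ 23564 × 9.7/100 ≈ 2286.
Total lost output = 1785 + 2233 + 2669 + 2286 = 8973 billion.

£8,973 billion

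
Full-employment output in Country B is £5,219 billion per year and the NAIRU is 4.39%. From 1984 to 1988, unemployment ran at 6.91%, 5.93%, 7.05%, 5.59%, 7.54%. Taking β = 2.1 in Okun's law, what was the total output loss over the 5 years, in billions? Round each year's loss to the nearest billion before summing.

Year 1984: gap = -2.1 × (6.91 - 4.39) = -5.292%, loss ≈ 5219 × 5.292/100 ≈ 276.
Year 1985: gap = -2.1 × (5.93 - 4.39) = -3.234%, loss ≈ 5219 × 3.234/100 ≈ 169.
Year 1986: gap = -2.1 × (7.05 - 4.39) = -5.586%, loss ≈ 5219 × 5.586/100 ≈ 292.
Year 1987: gap = -2.1 × (5.59 - 4.39) = -2.52%, loss ≈ 5219 × 2.52/100 ≈ 132.
Year 1988: gap = -2.1 × (7.54 - 4.39) = -6.615%, loss ≈ 5219 × 6.615/100 ≈ 345.
Total lost output = 276 + 169 + 292 + 132 + 345 = 1214 billion.

£1,214 billion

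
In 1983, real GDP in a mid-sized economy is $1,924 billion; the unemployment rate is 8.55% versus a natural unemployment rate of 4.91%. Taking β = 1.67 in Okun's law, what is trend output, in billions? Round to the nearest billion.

Unemployment gap = 8.55 - 4.91 = 3.64 points, so output gap = -1.67 × 3.64 = -6.0788%.
Since Y = Y* × (1 + gap/100), Y* = 1924/0.939212 ≈ 2049 billion.

$2,049 billion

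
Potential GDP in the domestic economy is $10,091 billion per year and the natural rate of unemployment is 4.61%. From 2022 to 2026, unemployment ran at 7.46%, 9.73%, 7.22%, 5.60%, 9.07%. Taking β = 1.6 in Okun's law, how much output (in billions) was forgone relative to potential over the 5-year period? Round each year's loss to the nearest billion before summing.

$2,588 billion

Year 2022: gap = -1.6 × (7.46 - 4.61) = -4.56%, loss ≈ 10091 × 4.56/100 ≈ 460.
Year 2023: gap = -1.6 × (9.73 - 4.61) = -8.192%, loss ≈ 10091 × 8.192/100 ≈ 827.
Year 2024: gap = -1.6 × (7.22 - 4.61) = -4.176%, loss ≈ 10091 × 4.176/100 ≈ 421.
Year 2025: gap = -1.6 × (5.6 - 4.61) = -1.584%, loss ≈ 10091 × 1.584/100 ≈ 160.
Year 2026: gap = -1.6 × (9.07 - 4.61) = -7.136%, loss ≈ 10091 × 7.136/100 ≈ 720.
Total lost output = 460 + 827 + 421 + 160 + 720 = 2588 billion.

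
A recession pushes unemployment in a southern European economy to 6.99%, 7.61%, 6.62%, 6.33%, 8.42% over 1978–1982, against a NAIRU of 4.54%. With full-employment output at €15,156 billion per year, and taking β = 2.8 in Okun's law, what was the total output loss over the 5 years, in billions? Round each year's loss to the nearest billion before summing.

€5,633 billion

Year 1978: gap = -2.8 × (6.99 - 4.54) = -6.86%, loss ≈ 15156 × 6.86/100 ≈ 1040.
Year 1979: gap = -2.8 × (7.61 - 4.54) = -8.596%, loss ≈ 15156 × 8.596/100 ≈ 1303.
Year 1980: gap = -2.8 × (6.62 - 4.54) = -5.824%, loss ≈ 15156 × 5.824/100 ≈ 883.
Year 1981: gap = -2.8 × (6.33 - 4.54) = -5.012%, loss ≈ 15156 × 5.012/100 ≈ 760.
Year 1982: gap = -2.8 × (8.42 - 4.54) = -10.864%, loss ≈ 15156 × 10.864/100 ≈ 1647.
Total lost output = 1040 + 1303 + 883 + 760 + 1647 = 5633 billion.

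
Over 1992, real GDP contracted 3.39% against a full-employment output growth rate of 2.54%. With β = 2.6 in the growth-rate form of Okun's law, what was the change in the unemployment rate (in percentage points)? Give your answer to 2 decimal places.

2.28 percentage points

Growth-rate Okun's law: g_Y = g_Y* - β × Δu, so Δu = (g_Y* - g_Y)/β.
Δu = (2.54 + 3.39)/2.6 = 5.93/2.6 = 2.28 percentage points.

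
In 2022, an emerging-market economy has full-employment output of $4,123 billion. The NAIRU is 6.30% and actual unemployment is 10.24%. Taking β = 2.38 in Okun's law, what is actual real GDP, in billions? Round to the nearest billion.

$3,736 billion

Unemployment gap = 10.24 - 6.3 = 3.94 points, so the output gap is -2.38 × 3.94 = -9.3772%.
Actual GDP = 4123 × (1 - 9.3772/100) = 4123 × 0.906228 ≈ 3736 billion.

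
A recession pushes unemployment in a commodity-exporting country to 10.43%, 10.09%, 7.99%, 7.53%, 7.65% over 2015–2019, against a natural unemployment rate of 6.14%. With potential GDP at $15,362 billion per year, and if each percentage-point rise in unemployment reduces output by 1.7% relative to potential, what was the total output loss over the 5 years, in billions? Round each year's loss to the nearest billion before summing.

Year 2015: gap = -1.7 × (10.43 - 6.14) = -7.293%, loss ≈ 15362 × 7.293/100 ≈ 1120.
Year 2016: gap = -1.7 × (10.09 - 6.14) = -6.715%, loss ≈ 15362 × 6.715/100 ≈ 1032.
Year 2017: gap = -1.7 × (7.99 - 6.14) = -3.145%, loss ≈ 15362 × 3.145/100 ≈ 483.
Year 2018: gap = -1.7 × (7.53 - 6.14) = -2.363%, loss ≈ 15362 × 2.363/100 ≈ 363.
Year 2019: gap = -1.7 × (7.65 - 6.14) = -2.567%, loss ≈ 15362 × 2.567/100 ≈ 394.
Total lost output = 1120 + 1032 + 483 + 363 + 394 = 3392 billion.

$3,392 billion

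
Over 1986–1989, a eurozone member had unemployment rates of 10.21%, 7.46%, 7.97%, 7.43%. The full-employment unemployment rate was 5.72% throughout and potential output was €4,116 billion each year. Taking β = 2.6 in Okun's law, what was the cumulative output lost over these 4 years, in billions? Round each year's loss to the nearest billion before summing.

Year 1986: gap = -2.6 × (10.21 - 5.72) = -11.674%, loss ≈ 4116 × 11.674/100 ≈ 481.
Year 1987: gap = -2.6 × (7.46 - 5.72) = -4.524%, loss ≈ 4116 × 4.524/100 ≈ 186.
Year 1988: gap = -2.6 × (7.97 - 5.72) = -5.85%, loss ≈ 4116 × 5.85/100 ≈ 241.
Year 1989: gap = -2.6 × (7.43 - 5.72) = -4.446%, loss ≈ 4116 × 4.446/100 ≈ 183.
Total lost output = 481 + 186 + 241 + 183 = 1091 billion.

€1,091 billion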